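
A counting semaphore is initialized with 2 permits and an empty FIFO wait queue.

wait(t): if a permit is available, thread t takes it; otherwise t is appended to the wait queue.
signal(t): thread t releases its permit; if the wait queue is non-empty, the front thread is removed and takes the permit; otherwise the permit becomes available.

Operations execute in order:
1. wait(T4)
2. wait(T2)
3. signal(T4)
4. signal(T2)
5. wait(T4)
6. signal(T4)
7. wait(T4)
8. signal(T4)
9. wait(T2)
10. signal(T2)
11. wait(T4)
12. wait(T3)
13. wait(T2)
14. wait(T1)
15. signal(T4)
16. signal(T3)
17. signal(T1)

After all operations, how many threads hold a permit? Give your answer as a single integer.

Step 1: wait(T4) -> count=1 queue=[] holders={T4}
Step 2: wait(T2) -> count=0 queue=[] holders={T2,T4}
Step 3: signal(T4) -> count=1 queue=[] holders={T2}
Step 4: signal(T2) -> count=2 queue=[] holders={none}
Step 5: wait(T4) -> count=1 queue=[] holders={T4}
Step 6: signal(T4) -> count=2 queue=[] holders={none}
Step 7: wait(T4) -> count=1 queue=[] holders={T4}
Step 8: signal(T4) -> count=2 queue=[] holders={none}
Step 9: wait(T2) -> count=1 queue=[] holders={T2}
Step 10: signal(T2) -> count=2 queue=[] holders={none}
Step 11: wait(T4) -> count=1 queue=[] holders={T4}
Step 12: wait(T3) -> count=0 queue=[] holders={T3,T4}
Step 13: wait(T2) -> count=0 queue=[T2] holders={T3,T4}
Step 14: wait(T1) -> count=0 queue=[T2,T1] holders={T3,T4}
Step 15: signal(T4) -> count=0 queue=[T1] holders={T2,T3}
Step 16: signal(T3) -> count=0 queue=[] holders={T1,T2}
Step 17: signal(T1) -> count=1 queue=[] holders={T2}
Final holders: {T2} -> 1 thread(s)

Answer: 1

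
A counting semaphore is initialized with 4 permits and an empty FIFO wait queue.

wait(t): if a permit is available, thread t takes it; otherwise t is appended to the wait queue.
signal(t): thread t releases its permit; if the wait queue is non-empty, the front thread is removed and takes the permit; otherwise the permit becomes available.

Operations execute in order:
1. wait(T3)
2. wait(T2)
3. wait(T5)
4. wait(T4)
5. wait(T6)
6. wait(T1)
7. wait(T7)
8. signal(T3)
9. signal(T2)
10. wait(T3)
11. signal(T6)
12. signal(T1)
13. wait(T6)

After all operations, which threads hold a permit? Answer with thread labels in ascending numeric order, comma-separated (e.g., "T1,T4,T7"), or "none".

Answer: T3,T4,T5,T7

Derivation:
Step 1: wait(T3) -> count=3 queue=[] holders={T3}
Step 2: wait(T2) -> count=2 queue=[] holders={T2,T3}
Step 3: wait(T5) -> count=1 queue=[] holders={T2,T3,T5}
Step 4: wait(T4) -> count=0 queue=[] holders={T2,T3,T4,T5}
Step 5: wait(T6) -> count=0 queue=[T6] holders={T2,T3,T4,T5}
Step 6: wait(T1) -> count=0 queue=[T6,T1] holders={T2,T3,T4,T5}
Step 7: wait(T7) -> count=0 queue=[T6,T1,T7] holders={T2,T3,T4,T5}
Step 8: signal(T3) -> count=0 queue=[T1,T7] holders={T2,T4,T5,T6}
Step 9: signal(T2) -> count=0 queue=[T7] holders={T1,T4,T5,T6}
Step 10: wait(T3) -> count=0 queue=[T7,T3] holders={T1,T4,T5,T6}
Step 11: signal(T6) -> count=0 queue=[T3] holders={T1,T4,T5,T7}
Step 12: signal(T1) -> count=0 queue=[] holders={T3,T4,T5,T7}
Step 13: wait(T6) -> count=0 queue=[T6] holders={T3,T4,T5,T7}
Final holders: T3,T4,T5,T7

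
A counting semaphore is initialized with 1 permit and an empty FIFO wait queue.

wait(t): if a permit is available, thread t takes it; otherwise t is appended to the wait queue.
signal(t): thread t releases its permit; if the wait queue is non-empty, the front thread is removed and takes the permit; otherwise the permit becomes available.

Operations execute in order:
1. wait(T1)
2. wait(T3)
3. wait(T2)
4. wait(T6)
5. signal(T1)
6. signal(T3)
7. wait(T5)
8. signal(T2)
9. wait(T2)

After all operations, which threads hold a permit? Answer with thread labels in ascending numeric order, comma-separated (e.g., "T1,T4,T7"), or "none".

Step 1: wait(T1) -> count=0 queue=[] holders={T1}
Step 2: wait(T3) -> count=0 queue=[T3] holders={T1}
Step 3: wait(T2) -> count=0 queue=[T3,T2] holders={T1}
Step 4: wait(T6) -> count=0 queue=[T3,T2,T6] holders={T1}
Step 5: signal(T1) -> count=0 queue=[T2,T6] holders={T3}
Step 6: signal(T3) -> count=0 queue=[T6] holders={T2}
Step 7: wait(T5) -> count=0 queue=[T6,T5] holders={T2}
Step 8: signal(T2) -> count=0 queue=[T5] holders={T6}
Step 9: wait(T2) -> count=0 queue=[T5,T2] holders={T6}
Final holders: T6

Answer: T6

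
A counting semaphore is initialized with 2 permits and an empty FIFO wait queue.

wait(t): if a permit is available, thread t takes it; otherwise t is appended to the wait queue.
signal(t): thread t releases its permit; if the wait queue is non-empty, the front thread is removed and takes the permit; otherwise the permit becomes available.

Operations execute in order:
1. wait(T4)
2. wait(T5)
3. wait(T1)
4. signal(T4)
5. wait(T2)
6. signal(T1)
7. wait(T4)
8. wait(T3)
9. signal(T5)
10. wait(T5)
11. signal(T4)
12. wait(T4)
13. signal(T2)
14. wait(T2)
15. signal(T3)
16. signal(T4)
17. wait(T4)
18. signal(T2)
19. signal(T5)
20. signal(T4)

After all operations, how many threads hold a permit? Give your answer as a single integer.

Step 1: wait(T4) -> count=1 queue=[] holders={T4}
Step 2: wait(T5) -> count=0 queue=[] holders={T4,T5}
Step 3: wait(T1) -> count=0 queue=[T1] holders={T4,T5}
Step 4: signal(T4) -> count=0 queue=[] holders={T1,T5}
Step 5: wait(T2) -> count=0 queue=[T2] holders={T1,T5}
Step 6: signal(T1) -> count=0 queue=[] holders={T2,T5}
Step 7: wait(T4) -> count=0 queue=[T4] holders={T2,T5}
Step 8: wait(T3) -> count=0 queue=[T4,T3] holders={T2,T5}
Step 9: signal(T5) -> count=0 queue=[T3] holders={T2,T4}
Step 10: wait(T5) -> count=0 queue=[T3,T5] holders={T2,T4}
Step 11: signal(T4) -> count=0 queue=[T5] holders={T2,T3}
Step 12: wait(T4) -> count=0 queue=[T5,T4] holders={T2,T3}
Step 13: signal(T2) -> count=0 queue=[T4] holders={T3,T5}
Step 14: wait(T2) -> count=0 queue=[T4,T2] holders={T3,T5}
Step 15: signal(T3) -> count=0 queue=[T2] holders={T4,T5}
Step 16: signal(T4) -> count=0 queue=[] holders={T2,T5}
Step 17: wait(T4) -> count=0 queue=[T4] holders={T2,T5}
Step 18: signal(T2) -> count=0 queue=[] holders={T4,T5}
Step 19: signal(T5) -> count=1 queue=[] holders={T4}
Step 20: signal(T4) -> count=2 queue=[] holders={none}
Final holders: {none} -> 0 thread(s)

Answer: 0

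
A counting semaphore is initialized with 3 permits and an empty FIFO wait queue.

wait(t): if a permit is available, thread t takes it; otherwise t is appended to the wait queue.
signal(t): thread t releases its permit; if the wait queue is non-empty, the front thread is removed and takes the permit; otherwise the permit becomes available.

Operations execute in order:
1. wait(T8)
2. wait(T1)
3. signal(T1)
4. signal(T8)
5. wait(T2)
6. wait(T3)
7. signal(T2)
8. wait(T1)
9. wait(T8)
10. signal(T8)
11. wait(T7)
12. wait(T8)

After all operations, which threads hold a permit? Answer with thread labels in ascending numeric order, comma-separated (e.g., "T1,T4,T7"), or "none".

Step 1: wait(T8) -> count=2 queue=[] holders={T8}
Step 2: wait(T1) -> count=1 queue=[] holders={T1,T8}
Step 3: signal(T1) -> count=2 queue=[] holders={T8}
Step 4: signal(T8) -> count=3 queue=[] holders={none}
Step 5: wait(T2) -> count=2 queue=[] holders={T2}
Step 6: wait(T3) -> count=1 queue=[] holders={T2,T3}
Step 7: signal(T2) -> count=2 queue=[] holders={T3}
Step 8: wait(T1) -> count=1 queue=[] holders={T1,T3}
Step 9: wait(T8) -> count=0 queue=[] holders={T1,T3,T8}
Step 10: signal(T8) -> count=1 queue=[] holders={T1,T3}
Step 11: wait(T7) -> count=0 queue=[] holders={T1,T3,T7}
Step 12: wait(T8) -> count=0 queue=[T8] holders={T1,T3,T7}
Final holders: T1,T3,T7

Answer: T1,T3,T7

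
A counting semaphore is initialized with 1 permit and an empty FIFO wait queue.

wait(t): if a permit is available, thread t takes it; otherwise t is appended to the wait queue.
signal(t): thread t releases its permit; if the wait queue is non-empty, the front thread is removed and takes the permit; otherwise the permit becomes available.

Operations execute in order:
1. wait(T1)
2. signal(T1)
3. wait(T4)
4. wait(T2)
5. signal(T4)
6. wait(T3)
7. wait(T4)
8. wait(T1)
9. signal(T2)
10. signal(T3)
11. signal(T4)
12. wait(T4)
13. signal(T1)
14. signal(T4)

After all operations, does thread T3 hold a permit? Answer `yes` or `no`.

Step 1: wait(T1) -> count=0 queue=[] holders={T1}
Step 2: signal(T1) -> count=1 queue=[] holders={none}
Step 3: wait(T4) -> count=0 queue=[] holders={T4}
Step 4: wait(T2) -> count=0 queue=[T2] holders={T4}
Step 5: signal(T4) -> count=0 queue=[] holders={T2}
Step 6: wait(T3) -> count=0 queue=[T3] holders={T2}
Step 7: wait(T4) -> count=0 queue=[T3,T4] holders={T2}
Step 8: wait(T1) -> count=0 queue=[T3,T4,T1] holders={T2}
Step 9: signal(T2) -> count=0 queue=[T4,T1] holders={T3}
Step 10: signal(T3) -> count=0 queue=[T1] holders={T4}
Step 11: signal(T4) -> count=0 queue=[] holders={T1}
Step 12: wait(T4) -> count=0 queue=[T4] holders={T1}
Step 13: signal(T1) -> count=0 queue=[] holders={T4}
Step 14: signal(T4) -> count=1 queue=[] holders={none}
Final holders: {none} -> T3 not in holders

Answer: no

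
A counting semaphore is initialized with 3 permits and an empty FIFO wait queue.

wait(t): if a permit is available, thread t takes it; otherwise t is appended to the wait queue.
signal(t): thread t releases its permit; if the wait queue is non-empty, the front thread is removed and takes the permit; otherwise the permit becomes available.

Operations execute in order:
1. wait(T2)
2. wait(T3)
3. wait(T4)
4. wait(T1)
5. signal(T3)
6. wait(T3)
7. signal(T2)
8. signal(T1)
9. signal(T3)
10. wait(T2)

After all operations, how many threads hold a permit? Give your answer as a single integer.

Answer: 2

Derivation:
Step 1: wait(T2) -> count=2 queue=[] holders={T2}
Step 2: wait(T3) -> count=1 queue=[] holders={T2,T3}
Step 3: wait(T4) -> count=0 queue=[] holders={T2,T3,T4}
Step 4: wait(T1) -> count=0 queue=[T1] holders={T2,T3,T4}
Step 5: signal(T3) -> count=0 queue=[] holders={T1,T2,T4}
Step 6: wait(T3) -> count=0 queue=[T3] holders={T1,T2,T4}
Step 7: signal(T2) -> count=0 queue=[] holders={T1,T3,T4}
Step 8: signal(T1) -> count=1 queue=[] holders={T3,T4}
Step 9: signal(T3) -> count=2 queue=[] holders={T4}
Step 10: wait(T2) -> count=1 queue=[] holders={T2,T4}
Final holders: {T2,T4} -> 2 thread(s)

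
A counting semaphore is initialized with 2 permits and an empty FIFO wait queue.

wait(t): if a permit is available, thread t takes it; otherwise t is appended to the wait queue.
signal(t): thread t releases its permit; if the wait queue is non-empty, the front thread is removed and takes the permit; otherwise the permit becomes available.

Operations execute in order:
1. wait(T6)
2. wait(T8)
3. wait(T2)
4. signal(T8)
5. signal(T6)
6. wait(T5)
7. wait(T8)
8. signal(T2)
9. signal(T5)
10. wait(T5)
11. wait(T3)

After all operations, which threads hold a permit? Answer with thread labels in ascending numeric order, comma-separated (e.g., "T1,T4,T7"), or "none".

Answer: T5,T8

Derivation:
Step 1: wait(T6) -> count=1 queue=[] holders={T6}
Step 2: wait(T8) -> count=0 queue=[] holders={T6,T8}
Step 3: wait(T2) -> count=0 queue=[T2] holders={T6,T8}
Step 4: signal(T8) -> count=0 queue=[] holders={T2,T6}
Step 5: signal(T6) -> count=1 queue=[] holders={T2}
Step 6: wait(T5) -> count=0 queue=[] holders={T2,T5}
Step 7: wait(T8) -> count=0 queue=[T8] holders={T2,T5}
Step 8: signal(T2) -> count=0 queue=[] holders={T5,T8}
Step 9: signal(T5) -> count=1 queue=[] holders={T8}
Step 10: wait(T5) -> count=0 queue=[] holders={T5,T8}
Step 11: wait(T3) -> count=0 queue=[T3] holders={T5,T8}
Final holders: T5,T8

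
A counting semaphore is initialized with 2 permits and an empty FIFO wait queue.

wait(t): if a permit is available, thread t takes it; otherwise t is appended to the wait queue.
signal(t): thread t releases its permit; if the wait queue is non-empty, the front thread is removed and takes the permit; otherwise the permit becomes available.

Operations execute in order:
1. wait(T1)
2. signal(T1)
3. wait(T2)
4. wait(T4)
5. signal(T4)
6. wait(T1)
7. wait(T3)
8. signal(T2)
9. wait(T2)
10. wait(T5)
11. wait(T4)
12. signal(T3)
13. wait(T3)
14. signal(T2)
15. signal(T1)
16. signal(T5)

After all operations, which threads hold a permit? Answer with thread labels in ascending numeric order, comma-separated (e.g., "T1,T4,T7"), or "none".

Step 1: wait(T1) -> count=1 queue=[] holders={T1}
Step 2: signal(T1) -> count=2 queue=[] holders={none}
Step 3: wait(T2) -> count=1 queue=[] holders={T2}
Step 4: wait(T4) -> count=0 queue=[] holders={T2,T4}
Step 5: signal(T4) -> count=1 queue=[] holders={T2}
Step 6: wait(T1) -> count=0 queue=[] holders={T1,T2}
Step 7: wait(T3) -> count=0 queue=[T3] holders={T1,T2}
Step 8: signal(T2) -> count=0 queue=[] holders={T1,T3}
Step 9: wait(T2) -> count=0 queue=[T2] holders={T1,T3}
Step 10: wait(T5) -> count=0 queue=[T2,T5] holders={T1,T3}
Step 11: wait(T4) -> count=0 queue=[T2,T5,T4] holders={T1,T3}
Step 12: signal(T3) -> count=0 queue=[T5,T4] holders={T1,T2}
Step 13: wait(T3) -> count=0 queue=[T5,T4,T3] holders={T1,T2}
Step 14: signal(T2) -> count=0 queue=[T4,T3] holders={T1,T5}
Step 15: signal(T1) -> count=0 queue=[T3] holders={T4,T5}
Step 16: signal(T5) -> count=0 queue=[] holders={T3,T4}
Final holders: T3,T4

Answer: T3,T4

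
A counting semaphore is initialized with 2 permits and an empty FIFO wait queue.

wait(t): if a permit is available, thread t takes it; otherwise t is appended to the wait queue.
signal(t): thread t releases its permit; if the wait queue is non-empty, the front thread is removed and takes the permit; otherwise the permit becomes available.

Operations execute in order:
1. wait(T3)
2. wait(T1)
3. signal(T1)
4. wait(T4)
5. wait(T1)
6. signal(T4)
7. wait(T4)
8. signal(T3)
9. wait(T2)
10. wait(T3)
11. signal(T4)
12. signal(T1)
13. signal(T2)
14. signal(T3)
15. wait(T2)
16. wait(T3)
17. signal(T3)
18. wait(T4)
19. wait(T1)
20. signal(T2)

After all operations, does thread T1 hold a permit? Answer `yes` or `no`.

Answer: yes

Derivation:
Step 1: wait(T3) -> count=1 queue=[] holders={T3}
Step 2: wait(T1) -> count=0 queue=[] holders={T1,T3}
Step 3: signal(T1) -> count=1 queue=[] holders={T3}
Step 4: wait(T4) -> count=0 queue=[] holders={T3,T4}
Step 5: wait(T1) -> count=0 queue=[T1] holders={T3,T4}
Step 6: signal(T4) -> count=0 queue=[] holders={T1,T3}
Step 7: wait(T4) -> count=0 queue=[T4] holders={T1,T3}
Step 8: signal(T3) -> count=0 queue=[] holders={T1,T4}
Step 9: wait(T2) -> count=0 queue=[T2] holders={T1,T4}
Step 10: wait(T3) -> count=0 queue=[T2,T3] holders={T1,T4}
Step 11: signal(T4) -> count=0 queue=[T3] holders={T1,T2}
Step 12: signal(T1) -> count=0 queue=[] holders={T2,T3}
Step 13: signal(T2) -> count=1 queue=[] holders={T3}
Step 14: signal(T3) -> count=2 queue=[] holders={none}
Step 15: wait(T2) -> count=1 queue=[] holders={T2}
Step 16: wait(T3) -> count=0 queue=[] holders={T2,T3}
Step 17: signal(T3) -> count=1 queue=[] holders={T2}
Step 18: wait(T4) -> count=0 queue=[] holders={T2,T4}
Step 19: wait(T1) -> count=0 queue=[T1] holders={T2,T4}
Step 20: signal(T2) -> count=0 queue=[] holders={T1,T4}
Final holders: {T1,T4} -> T1 in holders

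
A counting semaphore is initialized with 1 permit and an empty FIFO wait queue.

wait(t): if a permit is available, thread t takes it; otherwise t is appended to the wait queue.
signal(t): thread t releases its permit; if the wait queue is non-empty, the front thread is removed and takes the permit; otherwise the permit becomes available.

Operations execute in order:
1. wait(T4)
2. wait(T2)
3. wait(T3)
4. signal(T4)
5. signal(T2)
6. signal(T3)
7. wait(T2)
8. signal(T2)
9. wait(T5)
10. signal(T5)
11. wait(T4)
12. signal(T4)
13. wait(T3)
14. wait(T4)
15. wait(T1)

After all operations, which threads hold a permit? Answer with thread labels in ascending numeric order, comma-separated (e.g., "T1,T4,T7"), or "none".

Answer: T3

Derivation:
Step 1: wait(T4) -> count=0 queue=[] holders={T4}
Step 2: wait(T2) -> count=0 queue=[T2] holders={T4}
Step 3: wait(T3) -> count=0 queue=[T2,T3] holders={T4}
Step 4: signal(T4) -> count=0 queue=[T3] holders={T2}
Step 5: signal(T2) -> count=0 queue=[] holders={T3}
Step 6: signal(T3) -> count=1 queue=[] holders={none}
Step 7: wait(T2) -> count=0 queue=[] holders={T2}
Step 8: signal(T2) -> count=1 queue=[] holders={none}
Step 9: wait(T5) -> count=0 queue=[] holders={T5}
Step 10: signal(T5) -> count=1 queue=[] holders={none}
Step 11: wait(T4) -> count=0 queue=[] holders={T4}
Step 12: signal(T4) -> count=1 queue=[] holders={none}
Step 13: wait(T3) -> count=0 queue=[] holders={T3}
Step 14: wait(T4) -> count=0 queue=[T4] holders={T3}
Step 15: wait(T1) -> count=0 queue=[T4,T1] holders={T3}
Final holders: T3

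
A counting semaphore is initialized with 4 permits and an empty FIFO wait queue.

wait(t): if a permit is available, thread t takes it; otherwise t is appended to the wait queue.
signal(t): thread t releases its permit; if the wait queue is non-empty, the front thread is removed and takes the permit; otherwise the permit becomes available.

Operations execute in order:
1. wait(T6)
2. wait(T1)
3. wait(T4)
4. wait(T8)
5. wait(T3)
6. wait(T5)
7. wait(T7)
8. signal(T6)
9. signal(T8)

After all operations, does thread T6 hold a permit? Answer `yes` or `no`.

Answer: no

Derivation:
Step 1: wait(T6) -> count=3 queue=[] holders={T6}
Step 2: wait(T1) -> count=2 queue=[] holders={T1,T6}
Step 3: wait(T4) -> count=1 queue=[] holders={T1,T4,T6}
Step 4: wait(T8) -> count=0 queue=[] holders={T1,T4,T6,T8}
Step 5: wait(T3) -> count=0 queue=[T3] holders={T1,T4,T6,T8}
Step 6: wait(T5) -> count=0 queue=[T3,T5] holders={T1,T4,T6,T8}
Step 7: wait(T7) -> count=0 queue=[T3,T5,T7] holders={T1,T4,T6,T8}
Step 8: signal(T6) -> count=0 queue=[T5,T7] holders={T1,T3,T4,T8}
Step 9: signal(T8) -> count=0 queue=[T7] holders={T1,T3,T4,T5}
Final holders: {T1,T3,T4,T5} -> T6 not in holders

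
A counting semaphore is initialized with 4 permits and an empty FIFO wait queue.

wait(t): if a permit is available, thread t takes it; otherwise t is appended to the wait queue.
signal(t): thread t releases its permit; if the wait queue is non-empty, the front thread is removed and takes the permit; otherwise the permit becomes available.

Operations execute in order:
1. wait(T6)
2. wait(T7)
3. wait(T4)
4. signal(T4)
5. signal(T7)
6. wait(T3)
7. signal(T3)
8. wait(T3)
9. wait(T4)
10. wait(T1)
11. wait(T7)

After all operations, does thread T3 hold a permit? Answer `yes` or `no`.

Answer: yes

Derivation:
Step 1: wait(T6) -> count=3 queue=[] holders={T6}
Step 2: wait(T7) -> count=2 queue=[] holders={T6,T7}
Step 3: wait(T4) -> count=1 queue=[] holders={T4,T6,T7}
Step 4: signal(T4) -> count=2 queue=[] holders={T6,T7}
Step 5: signal(T7) -> count=3 queue=[] holders={T6}
Step 6: wait(T3) -> count=2 queue=[] holders={T3,T6}
Step 7: signal(T3) -> count=3 queue=[] holders={T6}
Step 8: wait(T3) -> count=2 queue=[] holders={T3,T6}
Step 9: wait(T4) -> count=1 queue=[] holders={T3,T4,T6}
Step 10: wait(T1) -> count=0 queue=[] holders={T1,T3,T4,T6}
Step 11: wait(T7) -> count=0 queue=[T7] holders={T1,T3,T4,T6}
Final holders: {T1,T3,T4,T6} -> T3 in holders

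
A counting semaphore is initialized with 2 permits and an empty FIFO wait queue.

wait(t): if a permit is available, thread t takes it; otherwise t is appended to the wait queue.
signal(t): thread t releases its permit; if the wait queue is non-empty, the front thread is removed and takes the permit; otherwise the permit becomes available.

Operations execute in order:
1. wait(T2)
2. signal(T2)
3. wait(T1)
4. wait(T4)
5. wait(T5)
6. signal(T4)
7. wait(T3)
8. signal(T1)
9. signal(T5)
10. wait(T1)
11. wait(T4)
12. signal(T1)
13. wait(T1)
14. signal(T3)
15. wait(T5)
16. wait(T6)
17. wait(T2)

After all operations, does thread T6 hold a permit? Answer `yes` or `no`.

Step 1: wait(T2) -> count=1 queue=[] holders={T2}
Step 2: signal(T2) -> count=2 queue=[] holders={none}
Step 3: wait(T1) -> count=1 queue=[] holders={T1}
Step 4: wait(T4) -> count=0 queue=[] holders={T1,T4}
Step 5: wait(T5) -> count=0 queue=[T5] holders={T1,T4}
Step 6: signal(T4) -> count=0 queue=[] holders={T1,T5}
Step 7: wait(T3) -> count=0 queue=[T3] holders={T1,T5}
Step 8: signal(T1) -> count=0 queue=[] holders={T3,T5}
Step 9: signal(T5) -> count=1 queue=[] holders={T3}
Step 10: wait(T1) -> count=0 queue=[] holders={T1,T3}
Step 11: wait(T4) -> count=0 queue=[T4] holders={T1,T3}
Step 12: signal(T1) -> count=0 queue=[] holders={T3,T4}
Step 13: wait(T1) -> count=0 queue=[T1] holders={T3,T4}
Step 14: signal(T3) -> count=0 queue=[] holders={T1,T4}
Step 15: wait(T5) -> count=0 queue=[T5] holders={T1,T4}
Step 16: wait(T6) -> count=0 queue=[T5,T6] holders={T1,T4}
Step 17: wait(T2) -> count=0 queue=[T5,T6,T2] holders={T1,T4}
Final holders: {T1,T4} -> T6 not in holders

Answer: no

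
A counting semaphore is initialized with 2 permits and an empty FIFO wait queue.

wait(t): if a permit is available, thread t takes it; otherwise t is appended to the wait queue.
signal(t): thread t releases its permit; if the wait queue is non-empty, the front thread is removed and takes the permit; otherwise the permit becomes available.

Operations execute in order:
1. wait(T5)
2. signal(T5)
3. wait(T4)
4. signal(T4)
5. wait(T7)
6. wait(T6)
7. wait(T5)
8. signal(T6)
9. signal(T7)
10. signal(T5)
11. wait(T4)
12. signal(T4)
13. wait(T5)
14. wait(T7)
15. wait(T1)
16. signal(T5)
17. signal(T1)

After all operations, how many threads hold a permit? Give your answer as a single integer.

Step 1: wait(T5) -> count=1 queue=[] holders={T5}
Step 2: signal(T5) -> count=2 queue=[] holders={none}
Step 3: wait(T4) -> count=1 queue=[] holders={T4}
Step 4: signal(T4) -> count=2 queue=[] holders={none}
Step 5: wait(T7) -> count=1 queue=[] holders={T7}
Step 6: wait(T6) -> count=0 queue=[] holders={T6,T7}
Step 7: wait(T5) -> count=0 queue=[T5] holders={T6,T7}
Step 8: signal(T6) -> count=0 queue=[] holders={T5,T7}
Step 9: signal(T7) -> count=1 queue=[] holders={T5}
Step 10: signal(T5) -> count=2 queue=[] holders={none}
Step 11: wait(T4) -> count=1 queue=[] holders={T4}
Step 12: signal(T4) -> count=2 queue=[] holders={none}
Step 13: wait(T5) -> count=1 queue=[] holders={T5}
Step 14: wait(T7) -> count=0 queue=[] holders={T5,T7}
Step 15: wait(T1) -> count=0 queue=[T1] holders={T5,T7}
Step 16: signal(T5) -> count=0 queue=[] holders={T1,T7}
Step 17: signal(T1) -> count=1 queue=[] holders={T7}
Final holders: {T7} -> 1 thread(s)

Answer: 1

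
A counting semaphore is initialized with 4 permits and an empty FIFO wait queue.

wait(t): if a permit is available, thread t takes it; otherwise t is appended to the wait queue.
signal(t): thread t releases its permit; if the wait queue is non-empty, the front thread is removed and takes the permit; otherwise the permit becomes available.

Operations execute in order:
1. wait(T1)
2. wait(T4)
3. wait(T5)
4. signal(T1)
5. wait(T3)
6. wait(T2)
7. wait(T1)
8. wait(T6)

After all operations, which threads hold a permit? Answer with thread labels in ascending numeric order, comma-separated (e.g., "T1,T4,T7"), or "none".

Step 1: wait(T1) -> count=3 queue=[] holders={T1}
Step 2: wait(T4) -> count=2 queue=[] holders={T1,T4}
Step 3: wait(T5) -> count=1 queue=[] holders={T1,T4,T5}
Step 4: signal(T1) -> count=2 queue=[] holders={T4,T5}
Step 5: wait(T3) -> count=1 queue=[] holders={T3,T4,T5}
Step 6: wait(T2) -> count=0 queue=[] holders={T2,T3,T4,T5}
Step 7: wait(T1) -> count=0 queue=[T1] holders={T2,T3,T4,T5}
Step 8: wait(T6) -> count=0 queue=[T1,T6] holders={T2,T3,T4,T5}
Final holders: T2,T3,T4,T5

Answer: T2,T3,T4,T5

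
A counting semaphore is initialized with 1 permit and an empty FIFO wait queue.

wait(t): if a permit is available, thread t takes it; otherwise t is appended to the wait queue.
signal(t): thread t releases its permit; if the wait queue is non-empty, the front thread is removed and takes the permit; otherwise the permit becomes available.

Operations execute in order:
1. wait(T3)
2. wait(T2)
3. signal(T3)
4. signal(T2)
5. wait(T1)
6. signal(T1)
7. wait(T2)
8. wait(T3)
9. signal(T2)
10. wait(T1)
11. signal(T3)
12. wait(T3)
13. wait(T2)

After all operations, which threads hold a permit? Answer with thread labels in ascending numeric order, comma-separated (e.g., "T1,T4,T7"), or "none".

Answer: T1

Derivation:
Step 1: wait(T3) -> count=0 queue=[] holders={T3}
Step 2: wait(T2) -> count=0 queue=[T2] holders={T3}
Step 3: signal(T3) -> count=0 queue=[] holders={T2}
Step 4: signal(T2) -> count=1 queue=[] holders={none}
Step 5: wait(T1) -> count=0 queue=[] holders={T1}
Step 6: signal(T1) -> count=1 queue=[] holders={none}
Step 7: wait(T2) -> count=0 queue=[] holders={T2}
Step 8: wait(T3) -> count=0 queue=[T3] holders={T2}
Step 9: signal(T2) -> count=0 queue=[] holders={T3}
Step 10: wait(T1) -> count=0 queue=[T1] holders={T3}
Step 11: signal(T3) -> count=0 queue=[] holders={T1}
Step 12: wait(T3) -> count=0 queue=[T3] holders={T1}
Step 13: wait(T2) -> count=0 queue=[T3,T2] holders={T1}
Final holders: T1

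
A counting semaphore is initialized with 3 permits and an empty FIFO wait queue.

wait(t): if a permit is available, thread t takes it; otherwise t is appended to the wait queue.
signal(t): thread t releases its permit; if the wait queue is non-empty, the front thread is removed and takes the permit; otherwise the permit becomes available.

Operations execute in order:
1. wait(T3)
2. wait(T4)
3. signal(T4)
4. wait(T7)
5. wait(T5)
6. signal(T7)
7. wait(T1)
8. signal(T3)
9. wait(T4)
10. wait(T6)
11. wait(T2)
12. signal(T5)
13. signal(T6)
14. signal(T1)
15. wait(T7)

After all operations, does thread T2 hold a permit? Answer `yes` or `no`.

Answer: yes

Derivation:
Step 1: wait(T3) -> count=2 queue=[] holders={T3}
Step 2: wait(T4) -> count=1 queue=[] holders={T3,T4}
Step 3: signal(T4) -> count=2 queue=[] holders={T3}
Step 4: wait(T7) -> count=1 queue=[] holders={T3,T7}
Step 5: wait(T5) -> count=0 queue=[] holders={T3,T5,T7}
Step 6: signal(T7) -> count=1 queue=[] holders={T3,T5}
Step 7: wait(T1) -> count=0 queue=[] holders={T1,T3,T5}
Step 8: signal(T3) -> count=1 queue=[] holders={T1,T5}
Step 9: wait(T4) -> count=0 queue=[] holders={T1,T4,T5}
Step 10: wait(T6) -> count=0 queue=[T6] holders={T1,T4,T5}
Step 11: wait(T2) -> count=0 queue=[T6,T2] holders={T1,T4,T5}
Step 12: signal(T5) -> count=0 queue=[T2] holders={T1,T4,T6}
Step 13: signal(T6) -> count=0 queue=[] holders={T1,T2,T4}
Step 14: signal(T1) -> count=1 queue=[] holders={T2,T4}
Step 15: wait(T7) -> count=0 queue=[] holders={T2,T4,T7}
Final holders: {T2,T4,T7} -> T2 in holders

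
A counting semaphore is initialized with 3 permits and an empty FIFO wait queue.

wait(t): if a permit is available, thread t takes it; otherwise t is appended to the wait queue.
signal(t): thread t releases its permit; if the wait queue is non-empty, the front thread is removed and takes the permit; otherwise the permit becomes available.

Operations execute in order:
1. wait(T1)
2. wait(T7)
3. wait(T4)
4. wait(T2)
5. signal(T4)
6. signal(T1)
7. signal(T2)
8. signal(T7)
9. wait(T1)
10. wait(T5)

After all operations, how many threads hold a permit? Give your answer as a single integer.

Step 1: wait(T1) -> count=2 queue=[] holders={T1}
Step 2: wait(T7) -> count=1 queue=[] holders={T1,T7}
Step 3: wait(T4) -> count=0 queue=[] holders={T1,T4,T7}
Step 4: wait(T2) -> count=0 queue=[T2] holders={T1,T4,T7}
Step 5: signal(T4) -> count=0 queue=[] holders={T1,T2,T7}
Step 6: signal(T1) -> count=1 queue=[] holders={T2,T7}
Step 7: signal(T2) -> count=2 queue=[] holders={T7}
Step 8: signal(T7) -> count=3 queue=[] holders={none}
Step 9: wait(T1) -> count=2 queue=[] holders={T1}
Step 10: wait(T5) -> count=1 queue=[] holders={T1,T5}
Final holders: {T1,T5} -> 2 thread(s)

Answer: 2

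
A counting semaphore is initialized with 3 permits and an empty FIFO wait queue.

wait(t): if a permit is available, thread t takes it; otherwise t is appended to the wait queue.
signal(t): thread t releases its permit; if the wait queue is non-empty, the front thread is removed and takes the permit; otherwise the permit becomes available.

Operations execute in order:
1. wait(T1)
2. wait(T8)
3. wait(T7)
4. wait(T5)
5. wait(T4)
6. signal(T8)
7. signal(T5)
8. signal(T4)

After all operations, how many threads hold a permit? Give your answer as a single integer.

Answer: 2

Derivation:
Step 1: wait(T1) -> count=2 queue=[] holders={T1}
Step 2: wait(T8) -> count=1 queue=[] holders={T1,T8}
Step 3: wait(T7) -> count=0 queue=[] holders={T1,T7,T8}
Step 4: wait(T5) -> count=0 queue=[T5] holders={T1,T7,T8}
Step 5: wait(T4) -> count=0 queue=[T5,T4] holders={T1,T7,T8}
Step 6: signal(T8) -> count=0 queue=[T4] holders={T1,T5,T7}
Step 7: signal(T5) -> count=0 queue=[] holders={T1,T4,T7}
Step 8: signal(T4) -> count=1 queue=[] holders={T1,T7}
Final holders: {T1,T7} -> 2 thread(s)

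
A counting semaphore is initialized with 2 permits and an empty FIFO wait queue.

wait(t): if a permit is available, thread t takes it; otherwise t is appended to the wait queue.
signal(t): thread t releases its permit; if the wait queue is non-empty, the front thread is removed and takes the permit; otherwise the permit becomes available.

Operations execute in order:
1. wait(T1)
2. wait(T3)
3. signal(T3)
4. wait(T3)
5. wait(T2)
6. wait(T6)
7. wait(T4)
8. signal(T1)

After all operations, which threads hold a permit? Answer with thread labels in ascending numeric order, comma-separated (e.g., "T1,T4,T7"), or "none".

Step 1: wait(T1) -> count=1 queue=[] holders={T1}
Step 2: wait(T3) -> count=0 queue=[] holders={T1,T3}
Step 3: signal(T3) -> count=1 queue=[] holders={T1}
Step 4: wait(T3) -> count=0 queue=[] holders={T1,T3}
Step 5: wait(T2) -> count=0 queue=[T2] holders={T1,T3}
Step 6: wait(T6) -> count=0 queue=[T2,T6] holders={T1,T3}
Step 7: wait(T4) -> count=0 queue=[T2,T6,T4] holders={T1,T3}
Step 8: signal(T1) -> count=0 queue=[T6,T4] holders={T2,T3}
Final holders: T2,T3

Answer: T2,T3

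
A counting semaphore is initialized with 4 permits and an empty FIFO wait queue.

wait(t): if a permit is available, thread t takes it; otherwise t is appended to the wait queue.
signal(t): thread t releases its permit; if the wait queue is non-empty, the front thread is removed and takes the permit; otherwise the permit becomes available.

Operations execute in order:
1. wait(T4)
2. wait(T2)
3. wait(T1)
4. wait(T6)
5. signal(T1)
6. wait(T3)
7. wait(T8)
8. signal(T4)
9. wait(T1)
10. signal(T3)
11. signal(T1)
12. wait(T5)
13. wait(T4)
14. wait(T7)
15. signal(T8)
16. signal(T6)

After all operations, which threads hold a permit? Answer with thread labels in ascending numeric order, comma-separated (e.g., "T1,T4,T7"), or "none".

Step 1: wait(T4) -> count=3 queue=[] holders={T4}
Step 2: wait(T2) -> count=2 queue=[] holders={T2,T4}
Step 3: wait(T1) -> count=1 queue=[] holders={T1,T2,T4}
Step 4: wait(T6) -> count=0 queue=[] holders={T1,T2,T4,T6}
Step 5: signal(T1) -> count=1 queue=[] holders={T2,T4,T6}
Step 6: wait(T3) -> count=0 queue=[] holders={T2,T3,T4,T6}
Step 7: wait(T8) -> count=0 queue=[T8] holders={T2,T3,T4,T6}
Step 8: signal(T4) -> count=0 queue=[] holders={T2,T3,T6,T8}
Step 9: wait(T1) -> count=0 queue=[T1] holders={T2,T3,T6,T8}
Step 10: signal(T3) -> count=0 queue=[] holders={T1,T2,T6,T8}
Step 11: signal(T1) -> count=1 queue=[] holders={T2,T6,T8}
Step 12: wait(T5) -> count=0 queue=[] holders={T2,T5,T6,T8}
Step 13: wait(T4) -> count=0 queue=[T4] holders={T2,T5,T6,T8}
Step 14: wait(T7) -> count=0 queue=[T4,T7] holders={T2,T5,T6,T8}
Step 15: signal(T8) -> count=0 queue=[T7] holders={T2,T4,T5,T6}
Step 16: signal(T6) -> count=0 queue=[] holders={T2,T4,T5,T7}
Final holders: T2,T4,T5,T7

Answer: T2,T4,T5,T7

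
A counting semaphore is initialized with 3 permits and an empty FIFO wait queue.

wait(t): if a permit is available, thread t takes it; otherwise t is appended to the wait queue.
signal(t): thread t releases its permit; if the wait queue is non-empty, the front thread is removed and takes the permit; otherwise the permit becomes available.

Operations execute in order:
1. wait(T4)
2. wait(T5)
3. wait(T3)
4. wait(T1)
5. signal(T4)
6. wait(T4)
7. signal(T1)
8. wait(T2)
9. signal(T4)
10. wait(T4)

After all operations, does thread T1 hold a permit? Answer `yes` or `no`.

Answer: no

Derivation:
Step 1: wait(T4) -> count=2 queue=[] holders={T4}
Step 2: wait(T5) -> count=1 queue=[] holders={T4,T5}
Step 3: wait(T3) -> count=0 queue=[] holders={T3,T4,T5}
Step 4: wait(T1) -> count=0 queue=[T1] holders={T3,T4,T5}
Step 5: signal(T4) -> count=0 queue=[] holders={T1,T3,T5}
Step 6: wait(T4) -> count=0 queue=[T4] holders={T1,T3,T5}
Step 7: signal(T1) -> count=0 queue=[] holders={T3,T4,T5}
Step 8: wait(T2) -> count=0 queue=[T2] holders={T3,T4,T5}
Step 9: signal(T4) -> count=0 queue=[] holders={T2,T3,T5}
Step 10: wait(T4) -> count=0 queue=[T4] holders={T2,T3,T5}
Final holders: {T2,T3,T5} -> T1 not in holders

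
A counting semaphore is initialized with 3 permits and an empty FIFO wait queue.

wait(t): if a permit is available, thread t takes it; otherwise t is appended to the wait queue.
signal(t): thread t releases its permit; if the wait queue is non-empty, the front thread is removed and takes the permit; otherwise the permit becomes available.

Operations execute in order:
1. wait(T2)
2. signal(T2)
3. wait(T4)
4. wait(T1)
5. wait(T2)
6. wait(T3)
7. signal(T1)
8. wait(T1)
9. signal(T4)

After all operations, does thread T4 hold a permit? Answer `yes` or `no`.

Answer: no

Derivation:
Step 1: wait(T2) -> count=2 queue=[] holders={T2}
Step 2: signal(T2) -> count=3 queue=[] holders={none}
Step 3: wait(T4) -> count=2 queue=[] holders={T4}
Step 4: wait(T1) -> count=1 queue=[] holders={T1,T4}
Step 5: wait(T2) -> count=0 queue=[] holders={T1,T2,T4}
Step 6: wait(T3) -> count=0 queue=[T3] holders={T1,T2,T4}
Step 7: signal(T1) -> count=0 queue=[] holders={T2,T3,T4}
Step 8: wait(T1) -> count=0 queue=[T1] holders={T2,T3,T4}
Step 9: signal(T4) -> count=0 queue=[] holders={T1,T2,T3}
Final holders: {T1,T2,T3} -> T4 not in holders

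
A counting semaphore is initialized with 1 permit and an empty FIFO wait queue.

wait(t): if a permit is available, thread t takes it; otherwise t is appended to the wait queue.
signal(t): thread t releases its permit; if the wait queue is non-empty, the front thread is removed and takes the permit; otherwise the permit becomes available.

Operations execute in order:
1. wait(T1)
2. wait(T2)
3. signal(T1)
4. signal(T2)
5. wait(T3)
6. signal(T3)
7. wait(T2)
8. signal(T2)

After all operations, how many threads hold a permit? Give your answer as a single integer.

Step 1: wait(T1) -> count=0 queue=[] holders={T1}
Step 2: wait(T2) -> count=0 queue=[T2] holders={T1}
Step 3: signal(T1) -> count=0 queue=[] holders={T2}
Step 4: signal(T2) -> count=1 queue=[] holders={none}
Step 5: wait(T3) -> count=0 queue=[] holders={T3}
Step 6: signal(T3) -> count=1 queue=[] holders={none}
Step 7: wait(T2) -> count=0 queue=[] holders={T2}
Step 8: signal(T2) -> count=1 queue=[] holders={none}
Final holders: {none} -> 0 thread(s)

Answer: 0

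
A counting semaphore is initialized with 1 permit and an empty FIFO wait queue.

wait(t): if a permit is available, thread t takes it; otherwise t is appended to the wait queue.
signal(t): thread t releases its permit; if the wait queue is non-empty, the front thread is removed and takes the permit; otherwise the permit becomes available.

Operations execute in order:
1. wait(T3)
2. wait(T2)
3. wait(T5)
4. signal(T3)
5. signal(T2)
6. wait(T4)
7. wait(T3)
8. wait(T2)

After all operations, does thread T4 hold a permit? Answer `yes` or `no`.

Answer: no

Derivation:
Step 1: wait(T3) -> count=0 queue=[] holders={T3}
Step 2: wait(T2) -> count=0 queue=[T2] holders={T3}
Step 3: wait(T5) -> count=0 queue=[T2,T5] holders={T3}
Step 4: signal(T3) -> count=0 queue=[T5] holders={T2}
Step 5: signal(T2) -> count=0 queue=[] holders={T5}
Step 6: wait(T4) -> count=0 queue=[T4] holders={T5}
Step 7: wait(T3) -> count=0 queue=[T4,T3] holders={T5}
Step 8: wait(T2) -> count=0 queue=[T4,T3,T2] holders={T5}
Final holders: {T5} -> T4 not in holders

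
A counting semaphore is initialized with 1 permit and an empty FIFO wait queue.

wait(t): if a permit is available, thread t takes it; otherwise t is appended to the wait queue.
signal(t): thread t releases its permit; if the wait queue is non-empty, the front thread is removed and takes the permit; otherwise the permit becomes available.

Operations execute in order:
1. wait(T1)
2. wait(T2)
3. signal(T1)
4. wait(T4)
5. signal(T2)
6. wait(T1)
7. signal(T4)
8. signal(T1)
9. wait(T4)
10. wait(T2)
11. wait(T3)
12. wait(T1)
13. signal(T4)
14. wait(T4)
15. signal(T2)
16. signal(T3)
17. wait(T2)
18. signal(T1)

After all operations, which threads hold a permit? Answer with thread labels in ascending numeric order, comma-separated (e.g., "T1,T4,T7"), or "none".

Answer: T4

Derivation:
Step 1: wait(T1) -> count=0 queue=[] holders={T1}
Step 2: wait(T2) -> count=0 queue=[T2] holders={T1}
Step 3: signal(T1) -> count=0 queue=[] holders={T2}
Step 4: wait(T4) -> count=0 queue=[T4] holders={T2}
Step 5: signal(T2) -> count=0 queue=[] holders={T4}
Step 6: wait(T1) -> count=0 queue=[T1] holders={T4}
Step 7: signal(T4) -> count=0 queue=[] holders={T1}
Step 8: signal(T1) -> count=1 queue=[] holders={none}
Step 9: wait(T4) -> count=0 queue=[] holders={T4}
Step 10: wait(T2) -> count=0 queue=[T2] holders={T4}
Step 11: wait(T3) -> count=0 queue=[T2,T3] holders={T4}
Step 12: wait(T1) -> count=0 queue=[T2,T3,T1] holders={T4}
Step 13: signal(T4) -> count=0 queue=[T3,T1] holders={T2}
Step 14: wait(T4) -> count=0 queue=[T3,T1,T4] holders={T2}
Step 15: signal(T2) -> count=0 queue=[T1,T4] holders={T3}
Step 16: signal(T3) -> count=0 queue=[T4] holders={T1}
Step 17: wait(T2) -> count=0 queue=[T4,T2] holders={T1}
Step 18: signal(T1) -> count=0 queue=[T2] holders={T4}
Final holders: T4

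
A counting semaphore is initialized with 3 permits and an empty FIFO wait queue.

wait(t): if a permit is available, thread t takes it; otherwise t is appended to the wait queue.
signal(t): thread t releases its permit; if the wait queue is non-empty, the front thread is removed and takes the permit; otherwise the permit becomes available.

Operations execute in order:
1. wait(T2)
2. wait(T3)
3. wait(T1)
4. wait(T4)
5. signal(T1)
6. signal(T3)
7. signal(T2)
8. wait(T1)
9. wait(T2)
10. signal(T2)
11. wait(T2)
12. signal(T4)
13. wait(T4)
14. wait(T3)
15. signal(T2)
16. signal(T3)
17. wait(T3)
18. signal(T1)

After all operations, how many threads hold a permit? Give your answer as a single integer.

Answer: 2

Derivation:
Step 1: wait(T2) -> count=2 queue=[] holders={T2}
Step 2: wait(T3) -> count=1 queue=[] holders={T2,T3}
Step 3: wait(T1) -> count=0 queue=[] holders={T1,T2,T3}
Step 4: wait(T4) -> count=0 queue=[T4] holders={T1,T2,T3}
Step 5: signal(T1) -> count=0 queue=[] holders={T2,T3,T4}
Step 6: signal(T3) -> count=1 queue=[] holders={T2,T4}
Step 7: signal(T2) -> count=2 queue=[] holders={T4}
Step 8: wait(T1) -> count=1 queue=[] holders={T1,T4}
Step 9: wait(T2) -> count=0 queue=[] holders={T1,T2,T4}
Step 10: signal(T2) -> count=1 queue=[] holders={T1,T4}
Step 11: wait(T2) -> count=0 queue=[] holders={T1,T2,T4}
Step 12: signal(T4) -> count=1 queue=[] holders={T1,T2}
Step 13: wait(T4) -> count=0 queue=[] holders={T1,T2,T4}
Step 14: wait(T3) -> count=0 queue=[T3] holders={T1,T2,T4}
Step 15: signal(T2) -> count=0 queue=[] holders={T1,T3,T4}
Step 16: signal(T3) -> count=1 queue=[] holders={T1,T4}
Step 17: wait(T3) -> count=0 queue=[] holders={T1,T3,T4}
Step 18: signal(T1) -> count=1 queue=[] holders={T3,T4}
Final holders: {T3,T4} -> 2 thread(s)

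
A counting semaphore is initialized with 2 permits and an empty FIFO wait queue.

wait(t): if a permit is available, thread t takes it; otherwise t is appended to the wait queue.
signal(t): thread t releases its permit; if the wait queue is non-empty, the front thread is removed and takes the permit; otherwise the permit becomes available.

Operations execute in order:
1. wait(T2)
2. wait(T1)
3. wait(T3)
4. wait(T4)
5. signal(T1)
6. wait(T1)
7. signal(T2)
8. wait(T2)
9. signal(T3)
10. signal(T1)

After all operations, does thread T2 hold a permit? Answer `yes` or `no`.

Step 1: wait(T2) -> count=1 queue=[] holders={T2}
Step 2: wait(T1) -> count=0 queue=[] holders={T1,T2}
Step 3: wait(T3) -> count=0 queue=[T3] holders={T1,T2}
Step 4: wait(T4) -> count=0 queue=[T3,T4] holders={T1,T2}
Step 5: signal(T1) -> count=0 queue=[T4] holders={T2,T3}
Step 6: wait(T1) -> count=0 queue=[T4,T1] holders={T2,T3}
Step 7: signal(T2) -> count=0 queue=[T1] holders={T3,T4}
Step 8: wait(T2) -> count=0 queue=[T1,T2] holders={T3,T4}
Step 9: signal(T3) -> count=0 queue=[T2] holders={T1,T4}
Step 10: signal(T1) -> count=0 queue=[] holders={T2,T4}
Final holders: {T2,T4} -> T2 in holders

Answer: yes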